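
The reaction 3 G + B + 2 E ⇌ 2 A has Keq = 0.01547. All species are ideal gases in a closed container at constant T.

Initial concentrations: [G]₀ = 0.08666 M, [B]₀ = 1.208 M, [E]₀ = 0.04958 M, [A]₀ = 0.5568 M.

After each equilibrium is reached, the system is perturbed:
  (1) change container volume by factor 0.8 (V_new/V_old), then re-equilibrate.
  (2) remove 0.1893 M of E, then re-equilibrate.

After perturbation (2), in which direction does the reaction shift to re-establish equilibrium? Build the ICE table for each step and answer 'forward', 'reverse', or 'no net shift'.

Q₀ = 1.6042e+05 vs Keq = 0.01547 ⇒ Q>K, reverse
Step 1:
                  G         B         E         A
  I         0.08666     1.208   0.04958    0.5568
  C          0.7426    0.2475    0.4951   -0.4951
  E          0.8293     1.456    0.5447   0.06172
  solve Keq expr → x = -0.2475; check Q = 0.01547
Then change container volume by factor 0.8 (V_new/V_old).
Step 2:
                  G         B         E         A
  I           1.037     1.819    0.6808   0.07715
  C        -0.04523  -0.01508  -0.03015   0.03015
  E          0.9914     1.804    0.6507    0.1073
  solve Keq expr → x = 0.01508; check Q = 0.01547
Then remove 0.1893 M of E.
Step 3:
                  G         B         E         A
  I          0.9914     1.804    0.4614    0.1073
  C         0.03445   0.01148   0.02296  -0.02296
  E           1.026     1.816    0.4843   0.08434
  solve Keq expr → x = -0.01148; check Q = 0.01547

Direction: reverse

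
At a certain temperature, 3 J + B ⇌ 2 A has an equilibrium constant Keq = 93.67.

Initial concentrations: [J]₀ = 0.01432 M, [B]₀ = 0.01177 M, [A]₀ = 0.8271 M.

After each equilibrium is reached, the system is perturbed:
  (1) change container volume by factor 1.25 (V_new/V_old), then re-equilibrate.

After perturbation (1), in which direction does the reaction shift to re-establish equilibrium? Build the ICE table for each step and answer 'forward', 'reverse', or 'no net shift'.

Direction: reverse

Q₀ = 1.9793e+07 vs Keq = 93.67 ⇒ Q>K, reverse
Step 1:
                    J           B           A
  I           0.01432     0.01177      0.8271
  C            0.3132      0.1044     -0.2088
  E            0.3275      0.1162      0.6183
  solve Keq expr → x = -0.1044; check Q = 93.67
Then change container volume by factor 1.25 (V_new/V_old).
Step 2:
                    J           B           A
  I             0.262     0.09294      0.4946
  C           0.02612    0.008706    -0.01741
  E            0.2881      0.1016      0.4772
  solve Keq expr → x = -0.008706; check Q = 93.67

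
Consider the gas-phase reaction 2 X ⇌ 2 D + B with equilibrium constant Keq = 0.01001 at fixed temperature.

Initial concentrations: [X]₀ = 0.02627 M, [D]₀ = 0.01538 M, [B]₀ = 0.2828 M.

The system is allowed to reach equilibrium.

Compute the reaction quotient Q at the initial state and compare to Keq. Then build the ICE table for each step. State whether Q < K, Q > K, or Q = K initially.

Q₀ = 0.09693; Q > K (proceeds reverse)

Q₀ = 0.09693 vs Keq = 0.01001 ⇒ Q>K, reverse
Step 1:
                  X         D         B
  init      0.02627   0.01538    0.2828
  Δ        0.008741 -0.008741 -0.004371
  eq        0.03501  0.006639    0.2784
  solve Keq expr → x = -0.004371; check Q = 0.01001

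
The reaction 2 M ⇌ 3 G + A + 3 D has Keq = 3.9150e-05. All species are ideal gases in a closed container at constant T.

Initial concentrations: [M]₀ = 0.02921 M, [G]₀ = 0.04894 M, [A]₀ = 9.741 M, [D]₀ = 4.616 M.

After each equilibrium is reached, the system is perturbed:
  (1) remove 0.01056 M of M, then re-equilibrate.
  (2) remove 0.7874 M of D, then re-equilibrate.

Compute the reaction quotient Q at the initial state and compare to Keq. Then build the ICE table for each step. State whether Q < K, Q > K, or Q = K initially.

Q₀ = 131.6; Q > K (proceeds reverse)

Q₀ = 131.6 vs Keq = 3.9150e-05 ⇒ Q>K, reverse
Step 1:
                   M          G          A          D
  I          0.02921    0.04894      9.741      4.616
  C          0.03227    -0.0484   -0.01613    -0.0484
  E          0.06148 5.4249e-04      9.725      4.568
  solve Keq expr → x = -0.01613; check Q = 3.9150e-05
Then remove 0.01056 M of M.
Step 2:
                   M          G          A          D
  I          0.05092 5.4249e-04      9.725      4.568
  C       4.2521e-05 -6.3782e-05 -2.1261e-05 -6.3782e-05
  E          0.05096 4.7871e-04      9.725      4.568
  solve Keq expr → x = -2.1261e-05; check Q = 3.9150e-05
Then remove 0.7874 M of D.
Step 3:
                   M          G          A          D
  I          0.05096 4.7871e-04      9.725       3.78
  C       -6.6132e-05 9.9199e-05 3.3066e-05 9.9199e-05
  E          0.05089 5.7791e-04      9.725       3.78
  solve Keq expr → x = 3.3066e-05; check Q = 3.9150e-05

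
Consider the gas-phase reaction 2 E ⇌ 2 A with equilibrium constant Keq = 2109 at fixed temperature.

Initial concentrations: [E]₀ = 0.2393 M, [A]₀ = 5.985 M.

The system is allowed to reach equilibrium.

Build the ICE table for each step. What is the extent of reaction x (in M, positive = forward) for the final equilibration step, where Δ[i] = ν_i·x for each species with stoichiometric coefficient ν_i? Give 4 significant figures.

x = 0.05333 M

Q₀ = 625.5 vs Keq = 2109 ⇒ Q<K, forward
Step 1:
                   E          A
  Initial     0.2393      5.985
  Change     -0.1067     0.1067
  Equil       0.1326      6.092
  solve Keq expr → x = 0.05333; check Q = 2109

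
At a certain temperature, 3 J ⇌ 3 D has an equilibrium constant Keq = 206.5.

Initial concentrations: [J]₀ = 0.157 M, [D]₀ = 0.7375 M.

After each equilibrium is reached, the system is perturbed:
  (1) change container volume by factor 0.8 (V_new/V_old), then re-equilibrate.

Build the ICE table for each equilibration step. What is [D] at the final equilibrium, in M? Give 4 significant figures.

[D]_eq = 0.9563 M

Q₀ = 103.7 vs Keq = 206.5 ⇒ Q<K, forward
Step 1:
                    J           D
  Initial       0.157      0.7375
  Change     -0.02756     0.02756
  Equil        0.1294      0.7651
  solve Keq expr → x = 0.009188; check Q = 206.5
Then change container volume by factor 0.8 (V_new/V_old).
Step 2:
                    J           D
  Initial      0.1618      0.9563
  Change            0           0
  Equil        0.1618      0.9563
  solve Keq expr → x = 0; check Q = 206.5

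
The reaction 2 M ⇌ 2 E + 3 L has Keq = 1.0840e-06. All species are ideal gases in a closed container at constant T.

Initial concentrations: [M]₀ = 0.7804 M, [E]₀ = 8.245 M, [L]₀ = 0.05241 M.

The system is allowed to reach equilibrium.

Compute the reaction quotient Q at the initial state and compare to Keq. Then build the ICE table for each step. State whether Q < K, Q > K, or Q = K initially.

Q₀ = 0.01607 vs Keq = 1.0840e-06 ⇒ Q>K, reverse
Step 1:
                    M           E           L
  I            0.7804       8.245     0.05241
  C           0.03347    -0.03347    -0.05021
  E            0.8139       8.212      0.0022
  solve Keq expr → x = -0.01674; check Q = 1.0840e-06

Q₀ = 0.01607; Q > K (proceeds reverse)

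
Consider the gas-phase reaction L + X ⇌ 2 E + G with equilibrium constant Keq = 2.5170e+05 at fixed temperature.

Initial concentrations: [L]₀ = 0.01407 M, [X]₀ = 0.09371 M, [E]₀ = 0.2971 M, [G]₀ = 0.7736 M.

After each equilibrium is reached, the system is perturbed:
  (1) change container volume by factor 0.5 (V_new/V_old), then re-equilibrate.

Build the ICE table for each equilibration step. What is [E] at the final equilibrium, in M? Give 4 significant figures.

[E]_eq = 0.6504 M

Q₀ = 51.79 vs Keq = 2.5170e+05 ⇒ Q<K, forward
Step 1:
                    L           X           E           G
  init        0.01407     0.09371      0.2971      0.7736
  Δ          -0.01407    -0.01407     0.02813     0.01407
  eq       4.1561e-06     0.07964      0.3252      0.7877
  solve Keq expr → x = 0.01407; check Q = 2.5170e+05
Then change container volume by factor 0.5 (V_new/V_old).
Step 2:
                    L           X           E           G
  init     8.3123e-06      0.1593      0.6505       1.575
  Δ        8.3105e-06  8.3105e-06 -1.6621e-05 -8.3105e-06
  eq       1.6623e-05      0.1593      0.6504       1.575
  solve Keq expr → x = -8.3105e-06; check Q = 2.5170e+05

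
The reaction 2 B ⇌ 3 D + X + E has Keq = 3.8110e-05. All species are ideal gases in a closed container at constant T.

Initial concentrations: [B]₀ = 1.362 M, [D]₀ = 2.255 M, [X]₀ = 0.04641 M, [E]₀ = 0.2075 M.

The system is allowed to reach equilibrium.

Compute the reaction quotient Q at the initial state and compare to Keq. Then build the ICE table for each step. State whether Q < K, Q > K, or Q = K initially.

Q₀ = 0.05953; Q > K (proceeds reverse)

Q₀ = 0.05953 vs Keq = 3.8110e-05 ⇒ Q>K, reverse
Step 1:
                  B         D         X         E
  init        1.362     2.255   0.04641    0.2075
  Δ         0.09271   -0.1391  -0.04636  -0.04636
  eq          1.455     2.116 5.2830e-05    0.1611
  solve Keq expr → x = -0.04636; check Q = 3.8110e-05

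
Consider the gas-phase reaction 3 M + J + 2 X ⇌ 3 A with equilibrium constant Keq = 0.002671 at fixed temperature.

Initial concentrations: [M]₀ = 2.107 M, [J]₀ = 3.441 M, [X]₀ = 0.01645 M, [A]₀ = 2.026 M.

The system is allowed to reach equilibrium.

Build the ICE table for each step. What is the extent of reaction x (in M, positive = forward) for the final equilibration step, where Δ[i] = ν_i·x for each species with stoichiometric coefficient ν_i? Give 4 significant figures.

x = -0.4424 M

Q₀ = 954.8 vs Keq = 0.002671 ⇒ Q>K, reverse
Step 1:
                  M         J         X         A
  Initial     2.107     3.441   0.01645     2.026
  Change      1.327    0.4424    0.8848    -1.327
  Equil       3.434     3.883    0.9013    0.6988
  solve Keq expr → x = -0.4424; check Q = 0.002671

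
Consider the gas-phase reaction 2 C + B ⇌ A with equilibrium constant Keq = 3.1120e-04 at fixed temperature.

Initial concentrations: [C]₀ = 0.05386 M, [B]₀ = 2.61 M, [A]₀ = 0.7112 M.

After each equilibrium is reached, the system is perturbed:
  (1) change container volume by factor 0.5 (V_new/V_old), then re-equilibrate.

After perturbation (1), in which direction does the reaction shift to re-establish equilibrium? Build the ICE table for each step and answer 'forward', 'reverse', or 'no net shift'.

Q₀ = 93.93 vs Keq = 3.1120e-04 ⇒ Q>K, reverse
Step 1:
                    C           B           A
  Initial     0.05386        2.61      0.7112
  Change        1.418       0.709      -0.709
  Equil         1.472       3.319    0.002237
  solve Keq expr → x = -0.709; check Q = 3.1120e-04
Then change container volume by factor 0.5 (V_new/V_old).
Step 2:
                    C           B           A
  Initial       2.944       6.638    0.004475
  Change     -0.02615    -0.01307     0.01307
  Equil         2.917       6.625     0.01755
  solve Keq expr → x = 0.01307; check Q = 3.1120e-04

Direction: forward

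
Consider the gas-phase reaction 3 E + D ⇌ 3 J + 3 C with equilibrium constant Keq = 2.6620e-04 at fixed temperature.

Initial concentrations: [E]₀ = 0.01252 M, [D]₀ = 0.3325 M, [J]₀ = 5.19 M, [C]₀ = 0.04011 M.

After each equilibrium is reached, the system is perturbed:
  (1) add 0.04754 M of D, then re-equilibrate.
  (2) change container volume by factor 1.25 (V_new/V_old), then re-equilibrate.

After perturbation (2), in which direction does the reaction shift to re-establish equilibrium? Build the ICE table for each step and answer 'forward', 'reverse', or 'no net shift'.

Direction: forward

Q₀ = 1.3825e+04 vs Keq = 2.6620e-04 ⇒ Q>K, reverse
Step 1:
                   E          D          J          C
  Initial    0.01252     0.3325       5.19    0.04011
  Change     0.03965    0.01322   -0.03965   -0.03965
  Equil      0.05217     0.3457       5.15 4.5735e-04
  solve Keq expr → x = -0.01322; check Q = 2.6620e-04
Then add 0.04754 M of D.
Step 2:
                   E          D          J          C
  Initial    0.05217     0.3933       5.15 4.5735e-04
  Change  -1.9884e-05 -6.6278e-06 1.9884e-05 1.9884e-05
  Equil      0.05215     0.3933       5.15 4.7723e-04
  solve Keq expr → x = 6.6278e-06; check Q = 2.6620e-04
Then change container volume by factor 1.25 (V_new/V_old).
Step 3:
                   E          D          J          C
  Initial    0.04172     0.3146       4.12 3.8179e-04
  Change  -6.0578e-05 -2.0193e-05 6.0578e-05 6.0578e-05
  Equil      0.04166     0.3146       4.12 4.4237e-04
  solve Keq expr → x = 2.0193e-05; check Q = 2.6620e-04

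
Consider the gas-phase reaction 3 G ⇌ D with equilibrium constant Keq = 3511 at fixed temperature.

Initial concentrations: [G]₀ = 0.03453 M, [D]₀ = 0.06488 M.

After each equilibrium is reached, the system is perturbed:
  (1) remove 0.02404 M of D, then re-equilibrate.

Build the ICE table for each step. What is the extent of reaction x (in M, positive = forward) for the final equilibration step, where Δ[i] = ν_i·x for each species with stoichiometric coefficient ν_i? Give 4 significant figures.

Q₀ = 1576 vs Keq = 3511 ⇒ Q<K, forward
Step 1:
                  G         D
  Initial   0.03453   0.06488
  Change  -0.007746  0.002582
  Equil     0.02678   0.06746
  solve Keq expr → x = 0.002582; check Q = 3511
Then remove 0.02404 M of D.
Step 2:
                  G         D
  Initial   0.02678   0.04342
  Change  -0.003456  0.001152
  Equil     0.02333   0.04457
  solve Keq expr → x = 0.001152; check Q = 3511

x = 0.001152 M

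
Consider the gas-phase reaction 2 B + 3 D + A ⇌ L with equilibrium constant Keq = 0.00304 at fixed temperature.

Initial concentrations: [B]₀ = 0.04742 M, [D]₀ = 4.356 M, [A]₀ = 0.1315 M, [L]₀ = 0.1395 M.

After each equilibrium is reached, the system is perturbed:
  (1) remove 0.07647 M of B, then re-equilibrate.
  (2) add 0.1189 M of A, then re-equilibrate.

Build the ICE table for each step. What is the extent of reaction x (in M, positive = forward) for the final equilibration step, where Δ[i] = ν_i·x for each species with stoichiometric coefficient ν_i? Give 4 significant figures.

Q₀ = 5.708 vs Keq = 0.00304 ⇒ Q>K, reverse
Step 1:
                    B           D           A           L
  I           0.04742       4.356      0.1315      0.1395
  C            0.2626      0.3938      0.1313     -0.1313
  E              0.31        4.75      0.2628    0.008225
  solve Keq expr → x = -0.1313; check Q = 0.00304
Then remove 0.07647 M of B.
Step 2:
                    B           D           A           L
  I            0.2335        4.75      0.2628    0.008225
  C          0.006414    0.009621    0.003207   -0.003207
  E            0.2399       4.759       0.266    0.005018
  solve Keq expr → x = -0.003207; check Q = 0.00304
Then add 0.1189 M of A.
Step 3:
                    B           D           A           L
  I            0.2399       4.759      0.3849    0.005018
  C         -0.003896   -0.005844   -0.001948    0.001948
  E             0.236       4.754      0.3829    0.006966
  solve Keq expr → x = 0.001948; check Q = 0.00304

x = 0.001948 M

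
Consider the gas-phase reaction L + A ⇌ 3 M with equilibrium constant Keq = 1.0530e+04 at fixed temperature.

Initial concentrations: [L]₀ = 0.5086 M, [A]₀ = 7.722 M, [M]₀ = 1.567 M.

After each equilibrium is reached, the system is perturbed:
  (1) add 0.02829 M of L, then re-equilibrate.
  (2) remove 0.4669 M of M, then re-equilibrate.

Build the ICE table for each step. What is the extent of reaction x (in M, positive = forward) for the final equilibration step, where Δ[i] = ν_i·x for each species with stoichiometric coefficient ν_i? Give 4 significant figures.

Q₀ = 0.9797 vs Keq = 1.0530e+04 ⇒ Q<K, forward
Step 1:
                    L           A           M
  init         0.5086       7.722       1.567
  Δ           -0.5082     -0.5082       1.525
  eq       3.8902e-04       7.214       3.092
  solve Keq expr → x = 0.5082; check Q = 1.0530e+04
Then add 0.02829 M of L.
Step 2:
                    L           A           M
  init        0.02868       7.214       3.092
  Δ          -0.02826    -0.02826     0.08477
  eq       4.2356e-04       7.186       3.176
  solve Keq expr → x = 0.02826; check Q = 1.0530e+04
Then remove 0.4669 M of M.
Step 3:
                    L           A           M
  init     4.2356e-04       7.186       2.709
  Δ       -1.6052e-04 -1.6052e-04  4.8157e-04
  eq       2.6304e-04       7.185        2.71
  solve Keq expr → x = 1.6052e-04; check Q = 1.0530e+04

x = 1.6052e-04 M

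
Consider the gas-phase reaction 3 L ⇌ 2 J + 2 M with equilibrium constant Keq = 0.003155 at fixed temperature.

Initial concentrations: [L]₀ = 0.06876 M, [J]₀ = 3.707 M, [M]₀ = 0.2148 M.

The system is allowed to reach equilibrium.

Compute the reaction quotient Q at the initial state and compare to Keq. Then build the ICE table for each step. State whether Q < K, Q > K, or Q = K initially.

Q₀ = 1950 vs Keq = 0.003155 ⇒ Q>K, reverse
Step 1:
                    L           J           M
  I           0.06876       3.707      0.2148
  C            0.3164      -0.211      -0.211
  E            0.3852       3.496    0.003841
  solve Keq expr → x = -0.1055; check Q = 0.003155

Q₀ = 1950; Q > K (proceeds reverse)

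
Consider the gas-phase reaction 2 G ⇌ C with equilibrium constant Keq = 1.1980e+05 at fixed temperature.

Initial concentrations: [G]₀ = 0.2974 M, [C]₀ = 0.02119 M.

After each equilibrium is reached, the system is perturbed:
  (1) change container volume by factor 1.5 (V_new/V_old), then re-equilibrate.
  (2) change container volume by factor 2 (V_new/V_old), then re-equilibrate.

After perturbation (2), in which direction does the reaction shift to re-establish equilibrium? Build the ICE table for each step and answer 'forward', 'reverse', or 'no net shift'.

Direction: reverse

Q₀ = 0.2396 vs Keq = 1.1980e+05 ⇒ Q<K, forward
Step 1:
                  G         C
  Initial    0.2974   0.02119
  Change    -0.2962    0.1481
  Equil    0.001189    0.1693
  solve Keq expr → x = 0.1481; check Q = 1.1980e+05
Then change container volume by factor 1.5 (V_new/V_old).
Step 2:
                  G         C
  Initial 7.9251e-04    0.1129
  Change  1.7773e-04 -8.8865e-05
  Equil   9.7024e-04    0.1128
  solve Keq expr → x = -8.8865e-05; check Q = 1.1980e+05
Then change container volume by factor 2 (V_new/V_old).
Step 3:
                  G         C
  Initial 4.8512e-04   0.05639
  Change  2.0033e-04 -1.0017e-04
  Equil   6.8545e-04   0.05629
  solve Keq expr → x = -1.0017e-04; check Q = 1.1980e+05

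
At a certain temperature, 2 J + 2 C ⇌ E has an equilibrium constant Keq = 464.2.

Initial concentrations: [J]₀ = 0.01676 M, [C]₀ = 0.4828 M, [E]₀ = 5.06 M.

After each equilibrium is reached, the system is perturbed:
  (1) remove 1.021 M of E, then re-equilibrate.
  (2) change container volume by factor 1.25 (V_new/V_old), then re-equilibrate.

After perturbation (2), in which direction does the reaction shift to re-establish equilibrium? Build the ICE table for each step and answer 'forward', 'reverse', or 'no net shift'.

Direction: reverse

Q₀ = 7.7280e+04 vs Keq = 464.2 ⇒ Q>K, reverse
Step 1:
                  J         C         E
  init      0.01676    0.4828      5.06
  Δ          0.1476    0.1476  -0.07382
  eq         0.1644    0.6304     4.986
  solve Keq expr → x = -0.07382; check Q = 464.2
Then remove 1.021 M of E.
Step 2:
                  J         C         E
  init       0.1644    0.6304     3.965
  Δ        -0.01427  -0.01427  0.007133
  eq         0.1501    0.6162     3.972
  solve Keq expr → x = 0.007133; check Q = 464.2
Then change container volume by factor 1.25 (V_new/V_old).
Step 3:
                  J         C         E
  init       0.1201    0.4929     3.178
  Δ         0.03591   0.03591  -0.01795
  eq          0.156    0.5288      3.16
  solve Keq expr → x = -0.01795; check Q = 464.2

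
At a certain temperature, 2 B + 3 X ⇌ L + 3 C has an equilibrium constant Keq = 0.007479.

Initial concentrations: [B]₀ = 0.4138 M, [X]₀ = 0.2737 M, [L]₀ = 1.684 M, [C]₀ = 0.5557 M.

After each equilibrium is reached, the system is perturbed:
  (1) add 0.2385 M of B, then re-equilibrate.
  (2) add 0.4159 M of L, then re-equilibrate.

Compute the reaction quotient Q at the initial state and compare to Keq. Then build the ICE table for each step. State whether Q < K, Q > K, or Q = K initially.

Q₀ = 82.31; Q > K (proceeds reverse)

Q₀ = 82.31 vs Keq = 0.007479 ⇒ Q>K, reverse
Step 1:
                  B         X         L         C
  Initial    0.4138    0.2737     1.684    0.5557
  Change     0.3043    0.4564   -0.1521   -0.4564
  Equil      0.7181    0.7301     1.532   0.09932
  solve Keq expr → x = -0.1521; check Q = 0.007479
Then add 0.2385 M of B.
Step 2:
                  B         X         L         C
  Initial    0.9566    0.7301     1.532   0.09932
  Change   -0.01136  -0.01704  0.005681   0.01704
  Equil      0.9452     0.713     1.538    0.1164
  solve Keq expr → x = 0.005681; check Q = 0.007479
Then add 0.4159 M of L.
Step 3:
                  B         X         L         C
  Initial    0.9452     0.713     1.953    0.1164
  Change   0.004926  0.007389 -0.002463 -0.007389
  Equil      0.9501    0.7204     1.951     0.109
  solve Keq expr → x = -0.002463; check Q = 0.007479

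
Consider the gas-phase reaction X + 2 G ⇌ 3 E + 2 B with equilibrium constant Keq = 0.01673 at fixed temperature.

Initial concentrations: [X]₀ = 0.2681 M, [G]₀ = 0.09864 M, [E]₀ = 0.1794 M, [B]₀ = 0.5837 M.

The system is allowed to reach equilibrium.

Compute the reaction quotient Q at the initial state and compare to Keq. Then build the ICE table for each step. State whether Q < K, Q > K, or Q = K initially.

Q₀ = 0.7541 vs Keq = 0.01673 ⇒ Q>K, reverse
Step 1:
                  X         G         E         B
  init       0.2681   0.09864    0.1794    0.5837
  Δ         0.03313   0.06627   -0.0994  -0.06627
  eq         0.3012    0.1649      0.08    0.5174
  solve Keq expr → x = -0.03313; check Q = 0.01673

Q₀ = 0.7541; Q > K (proceeds reverse)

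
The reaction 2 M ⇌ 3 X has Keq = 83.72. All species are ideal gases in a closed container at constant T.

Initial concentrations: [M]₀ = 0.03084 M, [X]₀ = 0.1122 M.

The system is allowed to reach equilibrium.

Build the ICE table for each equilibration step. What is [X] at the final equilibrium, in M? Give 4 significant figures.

[X]_eq = 0.149 M

Q₀ = 1.485 vs Keq = 83.72 ⇒ Q<K, forward
Step 1:
                  M         X
  init      0.03084    0.1122
  Δ        -0.02455   0.03683
  eq       0.006288     0.149
  solve Keq expr → x = 0.01228; check Q = 83.72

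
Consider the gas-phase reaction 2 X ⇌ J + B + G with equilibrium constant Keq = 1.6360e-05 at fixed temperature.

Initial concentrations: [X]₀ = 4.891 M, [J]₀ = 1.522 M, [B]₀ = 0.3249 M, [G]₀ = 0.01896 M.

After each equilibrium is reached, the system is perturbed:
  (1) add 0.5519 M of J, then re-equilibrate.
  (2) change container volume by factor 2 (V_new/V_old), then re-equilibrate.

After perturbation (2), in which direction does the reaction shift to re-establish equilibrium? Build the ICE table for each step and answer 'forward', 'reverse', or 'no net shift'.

Q₀ = 3.9193e-04 vs Keq = 1.6360e-05 ⇒ Q>K, reverse
Step 1:
                  X         J         B         G
  I           4.891     1.522    0.3249   0.01896
  C          0.0362   -0.0181   -0.0181   -0.0181
  E           4.927     1.504    0.3068 8.6081e-04
  solve Keq expr → x = -0.0181; check Q = 1.6360e-05
Then add 0.5519 M of J.
Step 2:
                  X         J         B         G
  I           4.927     2.056    0.3068 8.6081e-04
  C       4.6086e-04 -2.3043e-04 -2.3043e-04 -2.3043e-04
  E           4.928     2.056    0.3066 6.3038e-04
  solve Keq expr → x = -2.3043e-04; check Q = 1.6360e-05
Then change container volume by factor 2 (V_new/V_old).
Step 3:
                  X         J         B         G
  I           2.464     1.028    0.1533 3.1519e-04
  C       -6.2678e-04 3.1339e-04 3.1339e-04 3.1339e-04
  E           2.463     1.028    0.1536 6.2858e-04
  solve Keq expr → x = 3.1339e-04; check Q = 1.6360e-05

Direction: forward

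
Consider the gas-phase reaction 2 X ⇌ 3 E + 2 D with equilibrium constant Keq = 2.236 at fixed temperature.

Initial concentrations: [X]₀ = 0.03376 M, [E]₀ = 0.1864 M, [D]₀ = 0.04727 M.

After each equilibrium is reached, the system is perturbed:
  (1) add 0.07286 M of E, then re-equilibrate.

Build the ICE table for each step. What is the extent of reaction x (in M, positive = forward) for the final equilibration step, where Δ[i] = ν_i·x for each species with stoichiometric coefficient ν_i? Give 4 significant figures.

Q₀ = 0.0127 vs Keq = 2.236 ⇒ Q<K, forward
Step 1:
                    X           E           D
  I           0.03376      0.1864     0.04727
  C          -0.02824     0.04235     0.02824
  E          0.005525      0.2288     0.07551
  solve Keq expr → x = 0.01412; check Q = 2.236
Then add 0.07286 M of E.
Step 2:
                    X           E           D
  I          0.005525      0.3016     0.07551
  C          0.002425   -0.003637   -0.002425
  E          0.007949       0.298     0.07308
  solve Keq expr → x = -0.001212; check Q = 2.236

x = -0.001212 M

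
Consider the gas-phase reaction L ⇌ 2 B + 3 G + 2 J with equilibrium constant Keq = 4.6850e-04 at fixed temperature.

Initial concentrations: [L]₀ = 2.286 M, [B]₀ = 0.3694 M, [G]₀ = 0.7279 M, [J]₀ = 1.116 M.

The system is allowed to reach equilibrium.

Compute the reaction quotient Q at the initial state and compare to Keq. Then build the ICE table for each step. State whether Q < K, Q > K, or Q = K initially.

Q₀ = 0.02867 vs Keq = 4.6850e-04 ⇒ Q>K, reverse
Step 1:
                  L         B         G         J
  Initial     2.286    0.3694    0.7279     1.116
  Change     0.1101   -0.2202   -0.3303   -0.2202
  Equil       2.396    0.1492    0.3976    0.8958
  solve Keq expr → x = -0.1101; check Q = 4.6850e-04

Q₀ = 0.02867; Q > K (proceeds reverse)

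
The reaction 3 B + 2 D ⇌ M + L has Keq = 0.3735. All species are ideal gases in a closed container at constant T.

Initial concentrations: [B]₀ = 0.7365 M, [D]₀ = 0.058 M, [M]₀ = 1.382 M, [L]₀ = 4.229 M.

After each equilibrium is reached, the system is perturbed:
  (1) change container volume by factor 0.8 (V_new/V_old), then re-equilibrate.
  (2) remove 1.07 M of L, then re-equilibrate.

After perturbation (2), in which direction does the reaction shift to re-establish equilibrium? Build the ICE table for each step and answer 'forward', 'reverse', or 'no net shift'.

Q₀ = 4349 vs Keq = 0.3735 ⇒ Q>K, reverse
Step 1:
                  B         D         M         L
  Initial    0.7365     0.058     1.382     4.229
  Change      1.388    0.9253   -0.4626   -0.4626
  Equil       2.124    0.9833    0.9194     3.766
  solve Keq expr → x = -0.4626; check Q = 0.3735
Then change container volume by factor 0.8 (V_new/V_old).
Step 2:
                  B         D         M         L
  Initial     2.656     1.229     1.149     4.708
  Change    -0.2478   -0.1652   0.08261   0.08261
  Equil       2.408     1.064     1.232     4.791
  solve Keq expr → x = 0.08261; check Q = 0.3735
Then remove 1.07 M of L.
Step 3:
                  B         D         M         L
  Initial     2.408     1.064     1.232     3.721
  Change   -0.08674  -0.05782   0.02891   0.02891
  Equil       2.321     1.006     1.261     3.749
  solve Keq expr → x = 0.02891; check Q = 0.3735

Direction: forward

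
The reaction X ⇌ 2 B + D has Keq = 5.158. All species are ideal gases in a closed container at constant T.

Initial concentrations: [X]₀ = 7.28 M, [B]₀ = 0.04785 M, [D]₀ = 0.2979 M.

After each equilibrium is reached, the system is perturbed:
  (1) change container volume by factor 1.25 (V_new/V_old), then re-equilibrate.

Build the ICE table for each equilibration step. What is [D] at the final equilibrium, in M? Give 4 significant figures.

Q₀ = 9.3692e-05 vs Keq = 5.158 ⇒ Q<K, forward
Step 1:
                   X          B          D
  I             7.28    0.04785     0.2979
  C           -1.807      3.614      1.807
  E            5.473      3.662      2.105
  solve Keq expr → x = 1.807; check Q = 5.158
Then change container volume by factor 1.25 (V_new/V_old).
Step 2:
                   X          B          D
  I            4.378       2.93      1.684
  C           -0.216     0.4319      0.216
  E            4.162      3.362        1.9
  solve Keq expr → x = 0.216; check Q = 5.158

[D]_eq = 1.9 M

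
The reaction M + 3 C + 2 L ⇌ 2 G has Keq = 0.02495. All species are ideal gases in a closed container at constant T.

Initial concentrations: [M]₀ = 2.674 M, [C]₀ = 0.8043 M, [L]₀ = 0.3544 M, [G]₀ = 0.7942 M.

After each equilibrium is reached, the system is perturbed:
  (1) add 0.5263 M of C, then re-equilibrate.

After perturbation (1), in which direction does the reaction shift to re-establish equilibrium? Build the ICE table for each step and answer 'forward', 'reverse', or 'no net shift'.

Direction: forward

Q₀ = 3.61 vs Keq = 0.02495 ⇒ Q>K, reverse
Step 1:
                   M          C          L          G
  I            2.674     0.8043     0.3544     0.7942
  C           0.2142     0.6427     0.4284    -0.4284
  E            2.888      1.447     0.7828     0.3658
  solve Keq expr → x = -0.2142; check Q = 0.02495
Then add 0.5263 M of C.
Step 2:
                   M          C          L          G
  I            2.888      1.973     0.7828     0.3658
  C         -0.04592    -0.1377   -0.09183    0.09183
  E            2.842      1.836      0.691     0.4576
  solve Keq expr → x = 0.04592; check Q = 0.02495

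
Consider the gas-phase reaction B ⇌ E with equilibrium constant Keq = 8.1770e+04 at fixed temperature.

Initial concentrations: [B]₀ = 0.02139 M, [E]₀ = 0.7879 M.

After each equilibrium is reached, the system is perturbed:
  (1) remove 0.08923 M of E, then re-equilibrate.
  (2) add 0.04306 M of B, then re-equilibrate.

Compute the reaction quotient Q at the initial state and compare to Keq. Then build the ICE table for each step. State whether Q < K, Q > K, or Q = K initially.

Q₀ = 36.83 vs Keq = 8.1770e+04 ⇒ Q<K, forward
Step 1:
                  B         E
  init      0.02139    0.7879
  Δ        -0.02138   0.02138
  eq      9.8970e-06    0.8093
  solve Keq expr → x = 0.02138; check Q = 8.1770e+04
Then remove 0.08923 M of E.
Step 2:
                  B         E
  init    9.8970e-06    0.7201
  Δ       -1.0912e-06 1.0912e-06
  eq      8.8058e-06    0.7201
  solve Keq expr → x = 1.0912e-06; check Q = 8.1770e+04
Then add 0.04306 M of B.
Step 3:
                  B         E
  init      0.04307    0.7201
  Δ        -0.04306   0.04306
  eq      9.3324e-06    0.7631
  solve Keq expr → x = 0.04306; check Q = 8.1770e+04

Q₀ = 36.83; Q < K (proceeds forward)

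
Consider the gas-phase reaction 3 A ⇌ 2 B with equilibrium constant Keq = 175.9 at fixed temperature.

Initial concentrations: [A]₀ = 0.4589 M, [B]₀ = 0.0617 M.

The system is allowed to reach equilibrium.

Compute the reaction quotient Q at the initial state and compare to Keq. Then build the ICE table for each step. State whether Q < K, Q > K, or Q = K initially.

Q₀ = 0.03939; Q < K (proceeds forward)

Q₀ = 0.03939 vs Keq = 175.9 ⇒ Q<K, forward
Step 1:
                    A           B
  I            0.4589      0.0617
  C           -0.3767      0.2511
  E           0.08224      0.3128
  solve Keq expr → x = 0.1256; check Q = 175.9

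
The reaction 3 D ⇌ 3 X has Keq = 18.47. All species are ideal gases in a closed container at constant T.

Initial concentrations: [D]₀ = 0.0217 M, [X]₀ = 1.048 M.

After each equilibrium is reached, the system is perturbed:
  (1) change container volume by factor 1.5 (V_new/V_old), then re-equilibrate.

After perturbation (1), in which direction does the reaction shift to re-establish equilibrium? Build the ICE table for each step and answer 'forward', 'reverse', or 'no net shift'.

Direction: no net shift

Q₀ = 1.1264e+05 vs Keq = 18.47 ⇒ Q>K, reverse
Step 1:
                    D           X
  I            0.0217       1.048
  C            0.2719     -0.2719
  E            0.2936      0.7761
  solve Keq expr → x = -0.09063; check Q = 18.47
Then change container volume by factor 1.5 (V_new/V_old).
Step 2:
                    D           X
  I            0.1957      0.5174
  C                 0           0
  E            0.1957      0.5174
  solve Keq expr → x = 0; check Q = 18.47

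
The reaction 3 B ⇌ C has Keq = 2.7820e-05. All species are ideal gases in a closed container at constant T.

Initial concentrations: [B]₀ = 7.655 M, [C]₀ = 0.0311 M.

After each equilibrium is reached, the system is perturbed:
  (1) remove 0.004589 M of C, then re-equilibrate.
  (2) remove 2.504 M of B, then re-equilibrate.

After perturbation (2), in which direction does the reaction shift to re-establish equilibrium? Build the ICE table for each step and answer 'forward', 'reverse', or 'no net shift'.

Q₀ = 6.9331e-05 vs Keq = 2.7820e-05 ⇒ Q>K, reverse
Step 1:
                  B         C
  init        7.655    0.0311
  Δ         0.05505  -0.01835
  eq           7.71   0.01275
  solve Keq expr → x = -0.01835; check Q = 2.7820e-05
Then remove 0.004589 M of C.
Step 2:
                  B         C
  init         7.71  0.008162
  Δ        -0.01357  0.004522
  eq          7.696   0.01268
  solve Keq expr → x = 0.004522; check Q = 2.7820e-05
Then remove 2.504 M of B.
Step 3:
                  B         C
  init        5.192   0.01268
  Δ         0.02619 -0.008729
  eq          5.219  0.003954
  solve Keq expr → x = -0.008729; check Q = 2.7820e-05

Direction: reverse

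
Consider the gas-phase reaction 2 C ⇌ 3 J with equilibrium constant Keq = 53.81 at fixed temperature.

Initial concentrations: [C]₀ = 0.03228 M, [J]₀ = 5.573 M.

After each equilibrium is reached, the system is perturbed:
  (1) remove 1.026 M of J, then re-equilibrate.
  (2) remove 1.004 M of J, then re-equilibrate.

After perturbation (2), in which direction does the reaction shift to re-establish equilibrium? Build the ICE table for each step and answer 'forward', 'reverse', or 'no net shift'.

Q₀ = 1.6611e+05 vs Keq = 53.81 ⇒ Q>K, reverse
Step 1:
                    C           J
  Initial     0.03228       5.573
  Change        1.055      -1.582
  Equil         1.087       3.991
  solve Keq expr → x = -0.5273; check Q = 53.81
Then remove 1.026 M of J.
Step 2:
                    C           J
  Initial       1.087       2.965
  Change      -0.2531      0.3796
  Equil        0.8339       3.345
  solve Keq expr → x = 0.1265; check Q = 53.81
Then remove 1.004 M of J.
Step 3:
                    C           J
  Initial      0.8339       2.341
  Change      -0.2326      0.3489
  Equil        0.6013        2.69
  solve Keq expr → x = 0.1163; check Q = 53.81

Direction: forward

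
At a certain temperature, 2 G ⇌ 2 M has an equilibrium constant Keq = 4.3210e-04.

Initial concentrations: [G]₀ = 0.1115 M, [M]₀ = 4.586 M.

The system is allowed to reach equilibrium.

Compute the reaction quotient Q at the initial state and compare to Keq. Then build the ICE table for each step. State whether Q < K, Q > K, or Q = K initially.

Q₀ = 1692 vs Keq = 4.3210e-04 ⇒ Q>K, reverse
Step 1:
                   G          M
  init        0.1115      4.586
  Δ             4.49      -4.49
  eq           4.602    0.09566
  solve Keq expr → x = -2.245; check Q = 4.3210e-04

Q₀ = 1692; Q > K (proceeds reverse)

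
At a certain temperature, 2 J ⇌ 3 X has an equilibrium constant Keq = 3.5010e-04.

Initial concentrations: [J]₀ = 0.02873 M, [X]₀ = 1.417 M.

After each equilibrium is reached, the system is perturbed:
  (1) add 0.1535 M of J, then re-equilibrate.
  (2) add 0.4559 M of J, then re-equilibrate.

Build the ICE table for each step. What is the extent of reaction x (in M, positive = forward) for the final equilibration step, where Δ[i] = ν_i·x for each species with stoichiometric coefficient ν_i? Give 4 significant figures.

x = 0.006375 M

Q₀ = 3447 vs Keq = 3.5010e-04 ⇒ Q>K, reverse
Step 1:
                  J         X
  Initial   0.02873     1.417
  Change     0.8999     -1.35
  Equil      0.9287   0.06709
  solve Keq expr → x = -0.45; check Q = 3.5010e-04
Then add 0.1535 M of J.
Step 2:
                  J         X
  Initial     1.082   0.06709
  Change  -0.004659  0.006989
  Equil       1.078   0.07408
  solve Keq expr → x = 0.00233; check Q = 3.5010e-04
Then add 0.4559 M of J.
Step 3:
                  J         X
  Initial     1.533   0.07408
  Change   -0.01275   0.01912
  Equil       1.521    0.0932
  solve Keq expr → x = 0.006375; check Q = 3.5010e-04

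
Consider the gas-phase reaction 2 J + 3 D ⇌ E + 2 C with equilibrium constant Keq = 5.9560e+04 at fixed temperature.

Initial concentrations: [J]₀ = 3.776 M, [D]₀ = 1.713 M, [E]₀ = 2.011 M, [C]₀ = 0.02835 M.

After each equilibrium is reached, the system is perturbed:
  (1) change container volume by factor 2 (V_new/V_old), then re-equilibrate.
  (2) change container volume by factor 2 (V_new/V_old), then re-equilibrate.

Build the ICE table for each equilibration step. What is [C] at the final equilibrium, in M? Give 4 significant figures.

Q₀ = 2.2552e-05 vs Keq = 5.9560e+04 ⇒ Q<K, forward
Step 1:
                    J           D           E           C
  Initial       3.776       1.713       2.011     0.02835
  Change       -1.129      -1.693      0.5643       1.129
  Equil         2.647     0.02021       2.575       1.157
  solve Keq expr → x = 0.5643; check Q = 5.9560e+04
Then change container volume by factor 2 (V_new/V_old).
Step 2:
                    J           D           E           C
  Initial       1.324     0.01011       1.288      0.5784
  Change     0.003883    0.005825   -0.001942   -0.003883
  Equil         1.328     0.01593       1.286      0.5746
  solve Keq expr → x = -0.001942; check Q = 5.9560e+04
Then change container volume by factor 2 (V_new/V_old).
Step 3:
                    J           D           E           C
  Initial      0.6638    0.007965      0.6428      0.2873
  Change     0.003028    0.004542   -0.001514   -0.003028
  Equil        0.6668     0.01251      0.6413      0.2842
  solve Keq expr → x = -0.001514; check Q = 5.9560e+04

[C]_eq = 0.2842 M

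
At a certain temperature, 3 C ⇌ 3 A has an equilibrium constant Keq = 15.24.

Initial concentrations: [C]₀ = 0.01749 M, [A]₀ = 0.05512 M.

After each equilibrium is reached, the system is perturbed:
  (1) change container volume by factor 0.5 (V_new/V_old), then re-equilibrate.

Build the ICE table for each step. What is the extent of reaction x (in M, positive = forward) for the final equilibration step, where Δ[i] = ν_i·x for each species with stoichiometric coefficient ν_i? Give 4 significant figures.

Q₀ = 31.3 vs Keq = 15.24 ⇒ Q>K, reverse
Step 1:
                   C          A
  init       0.01749    0.05512
  Δ         0.003379  -0.003379
  eq         0.02087    0.05174
  solve Keq expr → x = -0.001126; check Q = 15.24
Then change container volume by factor 0.5 (V_new/V_old).
Step 2:
                   C          A
  init       0.04174     0.1035
  Δ                0          0
  eq         0.04174     0.1035
  solve Keq expr → x = 0; check Q = 15.24

x = 0 M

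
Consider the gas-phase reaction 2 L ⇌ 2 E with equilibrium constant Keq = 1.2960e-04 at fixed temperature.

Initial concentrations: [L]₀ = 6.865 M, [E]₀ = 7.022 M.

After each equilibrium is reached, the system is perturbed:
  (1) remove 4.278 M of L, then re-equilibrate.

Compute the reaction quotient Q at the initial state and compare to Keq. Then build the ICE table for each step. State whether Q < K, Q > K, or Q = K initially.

Q₀ = 1.046 vs Keq = 1.2960e-04 ⇒ Q>K, reverse
Step 1:
                   L          E
  I            6.865      7.022
  C            6.866     -6.866
  E            13.73     0.1563
  solve Keq expr → x = -3.433; check Q = 1.2960e-04
Then remove 4.278 M of L.
Step 2:
                   L          E
  I            9.453     0.1563
  C          0.04815   -0.04815
  E            9.501     0.1082
  solve Keq expr → x = -0.02408; check Q = 1.2960e-04

Q₀ = 1.046; Q > K (proceeds reverse)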